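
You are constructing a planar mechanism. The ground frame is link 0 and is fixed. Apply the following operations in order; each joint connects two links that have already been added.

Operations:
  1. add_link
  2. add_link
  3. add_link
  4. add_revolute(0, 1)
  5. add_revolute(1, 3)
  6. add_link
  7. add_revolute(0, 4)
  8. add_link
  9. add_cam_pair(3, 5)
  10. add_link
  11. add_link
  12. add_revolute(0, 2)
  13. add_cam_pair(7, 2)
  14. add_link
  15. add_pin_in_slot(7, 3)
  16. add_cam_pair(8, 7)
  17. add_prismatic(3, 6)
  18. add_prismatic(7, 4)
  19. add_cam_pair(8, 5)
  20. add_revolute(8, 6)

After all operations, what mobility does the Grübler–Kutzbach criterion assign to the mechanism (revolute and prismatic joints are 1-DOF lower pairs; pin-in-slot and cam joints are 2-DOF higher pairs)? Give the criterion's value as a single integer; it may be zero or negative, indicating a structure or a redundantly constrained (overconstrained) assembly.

ground; <1,0,0>
#1 <2,0,0>
#2 <3,0,0>
#3 <4,0,0>
R:0↔1 J1 <4,1,0>
R:1↔3 J1 <4,2,0>
#4 <5,2,0>
R:0↔4 J1 <5,3,0>
#5 <6,3,0>
C:3↔5 J2 <6,3,1>
#6 <7,3,1>
#7 <8,3,1>
R:0↔2 J1 <8,4,1>
C:7↔2 J2 <8,4,2>
#8 <9,4,2>
PS:7↔3 J2 <9,4,3>
C:8↔7 J2 <9,4,4>
P:3↔6 J1 <9,5,4>
P:7↔4 J1 <9,6,4>
C:8↔5 J2 <9,6,5>
R:8↔6 J1 <9,7,5>
3×8 − 2×7 − 1×5 = 5

M = 5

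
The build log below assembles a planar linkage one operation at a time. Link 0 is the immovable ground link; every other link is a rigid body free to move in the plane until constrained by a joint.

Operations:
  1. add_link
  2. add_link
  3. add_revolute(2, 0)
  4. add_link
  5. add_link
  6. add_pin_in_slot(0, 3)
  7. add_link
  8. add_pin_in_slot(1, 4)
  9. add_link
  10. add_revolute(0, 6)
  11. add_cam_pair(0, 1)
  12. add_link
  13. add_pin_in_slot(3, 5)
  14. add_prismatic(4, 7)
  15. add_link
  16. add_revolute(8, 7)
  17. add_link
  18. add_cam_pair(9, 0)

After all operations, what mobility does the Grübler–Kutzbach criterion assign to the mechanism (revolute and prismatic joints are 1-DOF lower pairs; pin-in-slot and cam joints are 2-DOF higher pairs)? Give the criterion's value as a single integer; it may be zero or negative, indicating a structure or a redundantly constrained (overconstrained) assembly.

L=1 J1=0 J2=0
add link → L=2 J1=0 J2=0
add link → L=3 J1=0 J2=0
R@2,0 dof=1 J1 → L=3 J1=1 J2=0
add link → L=4 J1=1 J2=0
add link → L=5 J1=1 J2=0
PS@0,3 dof=2 J2 → L=5 J1=1 J2=1
add link → L=6 J1=1 J2=1
PS@1,4 dof=2 J2 → L=6 J1=1 J2=2
add link → L=7 J1=1 J2=2
R@0,6 dof=1 J1 → L=7 J1=2 J2=2
C@0,1 dof=2 J2 → L=7 J1=2 J2=3
add link → L=8 J1=2 J2=3
PS@3,5 dof=2 J2 → L=8 J1=2 J2=4
P@4,7 dof=1 J1 → L=8 J1=3 J2=4
add link → L=9 J1=3 J2=4
R@8,7 dof=1 J1 → L=9 J1=4 J2=4
add link → L=10 J1=4 J2=4
C@9,0 dof=2 J2 → L=10 J1=4 J2=5
M=3(L−1)−2J1−J2=3·9−2·4−5=14

M = 14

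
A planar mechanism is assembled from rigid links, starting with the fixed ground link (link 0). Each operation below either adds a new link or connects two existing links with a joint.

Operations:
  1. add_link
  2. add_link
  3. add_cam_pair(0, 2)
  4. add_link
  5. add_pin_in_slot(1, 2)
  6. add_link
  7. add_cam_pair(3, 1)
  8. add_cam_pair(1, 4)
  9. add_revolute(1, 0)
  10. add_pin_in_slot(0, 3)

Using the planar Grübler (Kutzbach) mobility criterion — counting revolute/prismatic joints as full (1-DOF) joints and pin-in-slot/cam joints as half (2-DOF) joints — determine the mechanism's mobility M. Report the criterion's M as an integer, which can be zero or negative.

M = 5

ground; <1,0,0>
#1 <2,0,0>
#2 <3,0,0>
C:0↔2 J2 <3,0,1>
#3 <4,0,1>
PS:1↔2 J2 <4,0,2>
#4 <5,0,2>
C:3↔1 J2 <5,0,3>
C:1↔4 J2 <5,0,4>
R:1↔0 J1 <5,1,4>
PS:0↔3 J2 <5,1,5>
3×4 − 2×1 − 1×5 = 5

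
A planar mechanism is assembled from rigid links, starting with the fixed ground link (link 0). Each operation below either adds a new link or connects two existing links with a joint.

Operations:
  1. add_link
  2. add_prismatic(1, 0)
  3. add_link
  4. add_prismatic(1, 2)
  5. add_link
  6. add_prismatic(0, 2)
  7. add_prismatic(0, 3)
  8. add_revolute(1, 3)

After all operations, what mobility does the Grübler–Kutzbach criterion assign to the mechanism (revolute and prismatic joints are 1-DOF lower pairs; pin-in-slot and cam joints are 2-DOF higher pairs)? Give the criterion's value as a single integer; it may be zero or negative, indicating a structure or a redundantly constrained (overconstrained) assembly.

M = -1

(L,J1,J2)=(1,0,0); link0 fixed
link1: (2,0,0)
P 1-0 [J1]: (2,1,0)
link2: (3,1,0)
P 1-2 [J1]: (3,2,0)
link3: (4,2,0)
P 0-2 [J1]: (4,3,0)
P 0-3 [J1]: (4,4,0)
R 1-3 [J1]: (4,5,0)
Grübler: 3·3 − 2·5 − 0 = -1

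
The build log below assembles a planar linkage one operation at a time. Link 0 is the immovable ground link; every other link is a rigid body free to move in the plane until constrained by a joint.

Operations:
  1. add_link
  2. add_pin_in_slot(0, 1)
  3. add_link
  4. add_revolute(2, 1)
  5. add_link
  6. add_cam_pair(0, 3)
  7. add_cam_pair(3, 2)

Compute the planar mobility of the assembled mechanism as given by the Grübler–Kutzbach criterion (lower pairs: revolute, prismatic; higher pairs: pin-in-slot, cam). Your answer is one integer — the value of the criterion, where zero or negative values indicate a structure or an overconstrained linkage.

ground; <1,0,0>
#1 <2,0,0>
PS:0↔1 J2 <2,0,1>
#2 <3,0,1>
R:2↔1 J1 <3,1,1>
#3 <4,1,1>
C:0↔3 J2 <4,1,2>
C:3↔2 J2 <4,1,3>
3×3 − 2×1 − 1×3 = 4

M = 4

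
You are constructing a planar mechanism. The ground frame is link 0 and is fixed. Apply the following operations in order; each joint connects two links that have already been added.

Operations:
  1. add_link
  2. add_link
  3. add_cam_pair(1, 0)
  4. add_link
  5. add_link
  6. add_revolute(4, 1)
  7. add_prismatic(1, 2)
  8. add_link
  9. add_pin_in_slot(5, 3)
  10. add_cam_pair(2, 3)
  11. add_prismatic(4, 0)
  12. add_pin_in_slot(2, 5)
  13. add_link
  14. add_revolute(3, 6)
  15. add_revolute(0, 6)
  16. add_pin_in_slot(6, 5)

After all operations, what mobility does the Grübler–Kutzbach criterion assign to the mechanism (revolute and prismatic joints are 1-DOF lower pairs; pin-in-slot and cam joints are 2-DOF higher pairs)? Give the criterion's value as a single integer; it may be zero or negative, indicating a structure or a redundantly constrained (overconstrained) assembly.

M = 3

ground; <1,0,0>
#1 <2,0,0>
#2 <3,0,0>
C:1↔0 J2 <3,0,1>
#3 <4,0,1>
#4 <5,0,1>
R:4↔1 J1 <5,1,1>
P:1↔2 J1 <5,2,1>
#5 <6,2,1>
PS:5↔3 J2 <6,2,2>
C:2↔3 J2 <6,2,3>
P:4↔0 J1 <6,3,3>
PS:2↔5 J2 <6,3,4>
#6 <7,3,4>
R:3↔6 J1 <7,4,4>
R:0↔6 J1 <7,5,4>
PS:6↔5 J2 <7,5,5>
3×6 − 2×5 − 1×5 = 3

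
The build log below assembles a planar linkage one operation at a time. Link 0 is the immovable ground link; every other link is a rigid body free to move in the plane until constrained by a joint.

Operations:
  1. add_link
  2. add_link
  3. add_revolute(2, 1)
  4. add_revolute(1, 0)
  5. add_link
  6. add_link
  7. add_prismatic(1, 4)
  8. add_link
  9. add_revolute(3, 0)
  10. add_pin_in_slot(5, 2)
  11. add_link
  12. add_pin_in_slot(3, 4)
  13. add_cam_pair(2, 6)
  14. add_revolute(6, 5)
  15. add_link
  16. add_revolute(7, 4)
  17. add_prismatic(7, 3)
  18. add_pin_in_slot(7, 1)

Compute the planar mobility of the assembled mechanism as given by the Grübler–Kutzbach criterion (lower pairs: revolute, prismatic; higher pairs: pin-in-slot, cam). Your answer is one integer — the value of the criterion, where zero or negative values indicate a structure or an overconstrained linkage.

M = 3

L=1 J1=0 J2=0
add link → L=2 J1=0 J2=0
add link → L=3 J1=0 J2=0
R@2,1 dof=1 J1 → L=3 J1=1 J2=0
R@1,0 dof=1 J1 → L=3 J1=2 J2=0
add link → L=4 J1=2 J2=0
add link → L=5 J1=2 J2=0
P@1,4 dof=1 J1 → L=5 J1=3 J2=0
add link → L=6 J1=3 J2=0
R@3,0 dof=1 J1 → L=6 J1=4 J2=0
PS@5,2 dof=2 J2 → L=6 J1=4 J2=1
add link → L=7 J1=4 J2=1
PS@3,4 dof=2 J2 → L=7 J1=4 J2=2
C@2,6 dof=2 J2 → L=7 J1=4 J2=3
R@6,5 dof=1 J1 → L=7 J1=5 J2=3
add link → L=8 J1=5 J2=3
R@7,4 dof=1 J1 → L=8 J1=6 J2=3
P@7,3 dof=1 J1 → L=8 J1=7 J2=3
PS@7,1 dof=2 J2 → L=8 J1=7 J2=4
M=3(L−1)−2J1−J2=3·7−2·7−4=3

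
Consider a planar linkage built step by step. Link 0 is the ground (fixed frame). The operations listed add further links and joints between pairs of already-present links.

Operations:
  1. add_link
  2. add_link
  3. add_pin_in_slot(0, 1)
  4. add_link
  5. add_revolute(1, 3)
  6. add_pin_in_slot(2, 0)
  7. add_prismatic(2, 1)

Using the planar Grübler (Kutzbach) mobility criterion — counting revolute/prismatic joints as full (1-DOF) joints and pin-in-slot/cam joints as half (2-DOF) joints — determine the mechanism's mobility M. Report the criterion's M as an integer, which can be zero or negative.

L=1 J1=0 J2=0
add link → L=2 J1=0 J2=0
add link → L=3 J1=0 J2=0
PS@0,1 dof=2 J2 → L=3 J1=0 J2=1
add link → L=4 J1=0 J2=1
R@1,3 dof=1 J1 → L=4 J1=1 J2=1
PS@2,0 dof=2 J2 → L=4 J1=1 J2=2
P@2,1 dof=1 J1 → L=4 J1=2 J2=2
M=3(L−1)−2J1−J2=3·3−2·2−2=3

M = 3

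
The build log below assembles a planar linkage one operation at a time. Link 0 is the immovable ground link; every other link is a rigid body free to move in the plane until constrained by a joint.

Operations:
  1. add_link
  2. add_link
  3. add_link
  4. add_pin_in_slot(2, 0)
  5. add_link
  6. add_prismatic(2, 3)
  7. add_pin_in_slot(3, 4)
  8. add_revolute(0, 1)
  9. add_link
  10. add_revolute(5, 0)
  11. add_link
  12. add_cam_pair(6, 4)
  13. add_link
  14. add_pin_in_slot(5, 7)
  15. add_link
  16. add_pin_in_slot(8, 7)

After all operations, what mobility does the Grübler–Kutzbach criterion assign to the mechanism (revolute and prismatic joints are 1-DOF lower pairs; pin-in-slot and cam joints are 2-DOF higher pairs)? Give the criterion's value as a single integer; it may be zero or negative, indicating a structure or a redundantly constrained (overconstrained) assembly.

M = 13

L=1 J1=0 J2=0
add link → L=2 J1=0 J2=0
add link → L=3 J1=0 J2=0
add link → L=4 J1=0 J2=0
PS@2,0 dof=2 J2 → L=4 J1=0 J2=1
add link → L=5 J1=0 J2=1
P@2,3 dof=1 J1 → L=5 J1=1 J2=1
PS@3,4 dof=2 J2 → L=5 J1=1 J2=2
R@0,1 dof=1 J1 → L=5 J1=2 J2=2
add link → L=6 J1=2 J2=2
R@5,0 dof=1 J1 → L=6 J1=3 J2=2
add link → L=7 J1=3 J2=2
C@6,4 dof=2 J2 → L=7 J1=3 J2=3
add link → L=8 J1=3 J2=3
PS@5,7 dof=2 J2 → L=8 J1=3 J2=4
add link → L=9 J1=3 J2=4
PS@8,7 dof=2 J2 → L=9 J1=3 J2=5
M=3(L−1)−2J1−J2=3·8−2·3−5=13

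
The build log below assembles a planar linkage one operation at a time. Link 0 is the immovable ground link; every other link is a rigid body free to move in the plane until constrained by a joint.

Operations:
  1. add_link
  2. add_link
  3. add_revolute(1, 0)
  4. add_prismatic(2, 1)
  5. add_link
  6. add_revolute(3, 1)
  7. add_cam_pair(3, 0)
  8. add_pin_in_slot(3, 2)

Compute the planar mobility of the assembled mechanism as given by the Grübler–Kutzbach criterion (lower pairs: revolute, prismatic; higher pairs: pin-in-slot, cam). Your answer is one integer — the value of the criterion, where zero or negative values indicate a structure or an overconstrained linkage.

M = 1

L=1 J1=0 J2=0
add link → L=2 J1=0 J2=0
add link → L=3 J1=0 J2=0
R@1,0 dof=1 J1 → L=3 J1=1 J2=0
P@2,1 dof=1 J1 → L=3 J1=2 J2=0
add link → L=4 J1=2 J2=0
R@3,1 dof=1 J1 → L=4 J1=3 J2=0
C@3,0 dof=2 J2 → L=4 J1=3 J2=1
PS@3,2 dof=2 J2 → L=4 J1=3 J2=2
M=3(L−1)−2J1−J2=3·3−2·3−2=1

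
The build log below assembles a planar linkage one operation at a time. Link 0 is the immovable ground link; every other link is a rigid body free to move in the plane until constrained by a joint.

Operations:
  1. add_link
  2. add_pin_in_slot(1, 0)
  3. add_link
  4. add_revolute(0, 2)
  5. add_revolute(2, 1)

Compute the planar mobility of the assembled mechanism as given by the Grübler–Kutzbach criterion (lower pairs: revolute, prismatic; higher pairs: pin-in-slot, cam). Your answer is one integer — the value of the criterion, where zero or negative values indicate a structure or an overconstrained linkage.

[1;0;0] (link 0 is ground)
L+ [2;0;0]
PS(1,0)∈J2 [2;0;1]
L+ [3;0;1]
R(0,2)∈J1 [3;1;1]
R(2,1)∈J1 [3;2;1]
mobility = 6 − 4 − 1 = 1

M = 1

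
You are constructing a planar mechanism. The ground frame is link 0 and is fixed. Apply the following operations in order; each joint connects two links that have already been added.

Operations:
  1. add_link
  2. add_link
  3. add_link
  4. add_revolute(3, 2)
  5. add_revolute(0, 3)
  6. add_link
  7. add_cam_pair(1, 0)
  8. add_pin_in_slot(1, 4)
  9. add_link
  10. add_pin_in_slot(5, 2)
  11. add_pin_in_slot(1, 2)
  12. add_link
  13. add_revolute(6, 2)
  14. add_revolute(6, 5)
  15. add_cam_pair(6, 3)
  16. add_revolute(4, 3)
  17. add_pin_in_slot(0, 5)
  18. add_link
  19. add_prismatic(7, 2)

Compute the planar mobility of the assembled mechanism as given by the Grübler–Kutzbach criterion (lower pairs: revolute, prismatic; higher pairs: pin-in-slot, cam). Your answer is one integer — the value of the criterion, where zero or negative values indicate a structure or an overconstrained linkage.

[1;0;0] (link 0 is ground)
L+ [2;0;0]
L+ [3;0;0]
L+ [4;0;0]
R(3,2)∈J1 [4;1;0]
R(0,3)∈J1 [4;2;0]
L+ [5;2;0]
C(1,0)∈J2 [5;2;1]
PS(1,4)∈J2 [5;2;2]
L+ [6;2;2]
PS(5,2)∈J2 [6;2;3]
PS(1,2)∈J2 [6;2;4]
L+ [7;2;4]
R(6,2)∈J1 [7;3;4]
R(6,5)∈J1 [7;4;4]
C(6,3)∈J2 [7;4;5]
R(4,3)∈J1 [7;5;5]
PS(0,5)∈J2 [7;5;6]
L+ [8;5;6]
P(7,2)∈J1 [8;6;6]
mobility = 21 − 12 − 6 = 3

M = 3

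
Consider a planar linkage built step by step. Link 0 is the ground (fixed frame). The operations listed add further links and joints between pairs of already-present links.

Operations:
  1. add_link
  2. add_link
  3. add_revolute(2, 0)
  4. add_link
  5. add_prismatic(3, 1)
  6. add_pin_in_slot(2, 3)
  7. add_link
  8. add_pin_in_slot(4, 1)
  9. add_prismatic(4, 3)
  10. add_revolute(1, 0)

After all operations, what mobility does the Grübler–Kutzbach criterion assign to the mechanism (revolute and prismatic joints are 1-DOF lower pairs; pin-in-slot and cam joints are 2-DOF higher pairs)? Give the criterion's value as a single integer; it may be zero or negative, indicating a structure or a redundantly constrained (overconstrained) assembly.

(L,J1,J2)=(1,0,0); link0 fixed
link1: (2,0,0)
link2: (3,0,0)
R 2-0 [J1]: (3,1,0)
link3: (4,1,0)
P 3-1 [J1]: (4,2,0)
PS 2-3 [J2]: (4,2,1)
link4: (5,2,1)
PS 4-1 [J2]: (5,2,2)
P 4-3 [J1]: (5,3,2)
R 1-0 [J1]: (5,4,2)
Grübler: 3·4 − 2·4 − 2 = 2

M = 2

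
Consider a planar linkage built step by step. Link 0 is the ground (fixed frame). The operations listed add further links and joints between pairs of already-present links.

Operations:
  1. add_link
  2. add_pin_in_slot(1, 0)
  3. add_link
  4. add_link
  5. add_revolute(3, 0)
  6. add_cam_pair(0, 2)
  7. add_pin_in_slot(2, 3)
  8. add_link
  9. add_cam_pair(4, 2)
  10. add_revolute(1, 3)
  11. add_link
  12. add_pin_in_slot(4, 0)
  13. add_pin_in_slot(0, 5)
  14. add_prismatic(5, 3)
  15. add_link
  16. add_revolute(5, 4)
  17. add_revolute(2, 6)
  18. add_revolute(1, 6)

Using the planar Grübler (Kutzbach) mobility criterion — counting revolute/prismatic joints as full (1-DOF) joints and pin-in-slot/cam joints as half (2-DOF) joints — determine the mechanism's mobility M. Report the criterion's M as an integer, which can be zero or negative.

ground; <1,0,0>
#1 <2,0,0>
PS:1↔0 J2 <2,0,1>
#2 <3,0,1>
#3 <4,0,1>
R:3↔0 J1 <4,1,1>
C:0↔2 J2 <4,1,2>
PS:2↔3 J2 <4,1,3>
#4 <5,1,3>
C:4↔2 J2 <5,1,4>
R:1↔3 J1 <5,2,4>
#5 <6,2,4>
PS:4↔0 J2 <6,2,5>
PS:0↔5 J2 <6,2,6>
P:5↔3 J1 <6,3,6>
#6 <7,3,6>
R:5↔4 J1 <7,4,6>
R:2↔6 J1 <7,5,6>
R:1↔6 J1 <7,6,6>
3×6 − 2×6 − 1×6 = 0

M = 0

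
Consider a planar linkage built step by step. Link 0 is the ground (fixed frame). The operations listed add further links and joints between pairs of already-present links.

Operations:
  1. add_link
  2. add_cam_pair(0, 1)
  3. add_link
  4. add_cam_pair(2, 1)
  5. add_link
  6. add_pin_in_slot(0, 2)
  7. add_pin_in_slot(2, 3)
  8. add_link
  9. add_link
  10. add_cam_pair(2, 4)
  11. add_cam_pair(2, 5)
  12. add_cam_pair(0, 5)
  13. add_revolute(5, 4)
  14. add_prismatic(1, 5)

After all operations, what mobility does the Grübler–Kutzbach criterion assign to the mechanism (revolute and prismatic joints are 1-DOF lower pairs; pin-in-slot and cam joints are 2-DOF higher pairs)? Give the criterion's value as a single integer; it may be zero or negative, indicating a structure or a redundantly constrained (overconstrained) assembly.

ground; <1,0,0>
#1 <2,0,0>
C:0↔1 J2 <2,0,1>
#2 <3,0,1>
C:2↔1 J2 <3,0,2>
#3 <4,0,2>
PS:0↔2 J2 <4,0,3>
PS:2↔3 J2 <4,0,4>
#4 <5,0,4>
#5 <6,0,4>
C:2↔4 J2 <6,0,5>
C:2↔5 J2 <6,0,6>
C:0↔5 J2 <6,0,7>
R:5↔4 J1 <6,1,7>
P:1↔5 J1 <6,2,7>
3×5 − 2×2 − 1×7 = 4

M = 4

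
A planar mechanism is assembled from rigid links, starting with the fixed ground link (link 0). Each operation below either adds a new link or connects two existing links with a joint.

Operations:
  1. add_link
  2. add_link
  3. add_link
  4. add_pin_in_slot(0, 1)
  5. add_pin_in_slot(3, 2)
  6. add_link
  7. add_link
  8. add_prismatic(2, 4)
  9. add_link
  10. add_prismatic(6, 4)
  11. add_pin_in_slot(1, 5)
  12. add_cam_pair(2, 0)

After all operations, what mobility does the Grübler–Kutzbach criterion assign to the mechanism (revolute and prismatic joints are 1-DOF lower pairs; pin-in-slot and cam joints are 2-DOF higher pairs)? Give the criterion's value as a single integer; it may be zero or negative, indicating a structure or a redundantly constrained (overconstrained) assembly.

[1;0;0] (link 0 is ground)
L+ [2;0;0]
L+ [3;0;0]
L+ [4;0;0]
PS(0,1)∈J2 [4;0;1]
PS(3,2)∈J2 [4;0;2]
L+ [5;0;2]
L+ [6;0;2]
P(2,4)∈J1 [6;1;2]
L+ [7;1;2]
P(6,4)∈J1 [7;2;2]
PS(1,5)∈J2 [7;2;3]
C(2,0)∈J2 [7;2;4]
mobility = 18 − 4 − 4 = 10

M = 10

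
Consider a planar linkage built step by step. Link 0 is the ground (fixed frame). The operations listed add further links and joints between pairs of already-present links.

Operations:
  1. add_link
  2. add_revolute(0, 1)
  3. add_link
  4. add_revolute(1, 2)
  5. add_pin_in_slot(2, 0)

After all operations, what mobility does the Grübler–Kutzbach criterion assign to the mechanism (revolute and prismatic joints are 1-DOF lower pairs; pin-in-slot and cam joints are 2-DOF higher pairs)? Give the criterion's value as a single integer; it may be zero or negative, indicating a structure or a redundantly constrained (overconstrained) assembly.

M = 1

[1;0;0] (link 0 is ground)
L+ [2;0;0]
R(0,1)∈J1 [2;1;0]
L+ [3;1;0]
R(1,2)∈J1 [3;2;0]
PS(2,0)∈J2 [3;2;1]
mobility = 6 − 4 − 1 = 1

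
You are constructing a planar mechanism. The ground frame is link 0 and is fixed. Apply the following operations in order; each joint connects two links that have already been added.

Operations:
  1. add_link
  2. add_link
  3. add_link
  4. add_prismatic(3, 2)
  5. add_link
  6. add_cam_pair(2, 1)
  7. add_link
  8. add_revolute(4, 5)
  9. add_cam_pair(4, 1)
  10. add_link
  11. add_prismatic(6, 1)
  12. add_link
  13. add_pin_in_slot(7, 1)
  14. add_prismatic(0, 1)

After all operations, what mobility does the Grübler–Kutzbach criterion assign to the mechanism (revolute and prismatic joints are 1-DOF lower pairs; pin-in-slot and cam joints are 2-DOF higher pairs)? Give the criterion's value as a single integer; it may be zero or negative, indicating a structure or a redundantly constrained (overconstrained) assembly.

M = 10

L=1 J1=0 J2=0
add link → L=2 J1=0 J2=0
add link → L=3 J1=0 J2=0
add link → L=4 J1=0 J2=0
P@3,2 dof=1 J1 → L=4 J1=1 J2=0
add link → L=5 J1=1 J2=0
C@2,1 dof=2 J2 → L=5 J1=1 J2=1
add link → L=6 J1=1 J2=1
R@4,5 dof=1 J1 → L=6 J1=2 J2=1
C@4,1 dof=2 J2 → L=6 J1=2 J2=2
add link → L=7 J1=2 J2=2
P@6,1 dof=1 J1 → L=7 J1=3 J2=2
add link → L=8 J1=3 J2=2
PS@7,1 dof=2 J2 → L=8 J1=3 J2=3
P@0,1 dof=1 J1 → L=8 J1=4 J2=3
M=3(L−1)−2J1−J2=3·7−2·4−3=10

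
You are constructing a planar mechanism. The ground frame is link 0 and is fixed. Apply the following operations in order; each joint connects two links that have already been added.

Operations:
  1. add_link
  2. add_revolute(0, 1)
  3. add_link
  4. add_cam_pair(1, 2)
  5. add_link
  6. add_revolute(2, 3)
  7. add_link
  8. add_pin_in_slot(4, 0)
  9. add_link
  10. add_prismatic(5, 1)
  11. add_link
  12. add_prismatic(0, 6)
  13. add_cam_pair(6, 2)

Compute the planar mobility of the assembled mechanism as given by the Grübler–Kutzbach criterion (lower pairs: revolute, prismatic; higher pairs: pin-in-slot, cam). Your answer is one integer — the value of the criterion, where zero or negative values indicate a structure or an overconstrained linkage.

link 0 = ground. State L|J1|J2 = 1|0|0
+link1  2|0|0
R(0,1) f=1→J1  2|1|0
+link2  3|1|0
C(1,2) f=2→J2  3|1|1
+link3  4|1|1
R(2,3) f=1→J1  4|2|1
+link4  5|2|1
PS(4,0) f=2→J2  5|2|2
+link5  6|2|2
P(5,1) f=1→J1  6|3|2
+link6  7|3|2
P(0,6) f=1→J1  7|4|2
C(6,2) f=2→J2  7|4|3
M = 3(7−1)−2·4−3 = 18−8−3 = 7

M = 7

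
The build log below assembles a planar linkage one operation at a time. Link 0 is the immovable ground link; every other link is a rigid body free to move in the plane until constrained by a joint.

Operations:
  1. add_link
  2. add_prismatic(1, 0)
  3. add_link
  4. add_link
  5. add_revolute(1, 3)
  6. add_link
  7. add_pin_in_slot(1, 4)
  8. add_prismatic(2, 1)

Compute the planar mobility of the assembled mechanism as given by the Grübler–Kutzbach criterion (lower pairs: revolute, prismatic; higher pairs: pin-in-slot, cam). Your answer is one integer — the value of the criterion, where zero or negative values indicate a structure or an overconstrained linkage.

M = 5

L=1 J1=0 J2=0
add link → L=2 J1=0 J2=0
P@1,0 dof=1 J1 → L=2 J1=1 J2=0
add link → L=3 J1=1 J2=0
add link → L=4 J1=1 J2=0
R@1,3 dof=1 J1 → L=4 J1=2 J2=0
add link → L=5 J1=2 J2=0
PS@1,4 dof=2 J2 → L=5 J1=2 J2=1
P@2,1 dof=1 J1 → L=5 J1=3 J2=1
M=3(L−1)−2J1−J2=3·4−2·3−1=5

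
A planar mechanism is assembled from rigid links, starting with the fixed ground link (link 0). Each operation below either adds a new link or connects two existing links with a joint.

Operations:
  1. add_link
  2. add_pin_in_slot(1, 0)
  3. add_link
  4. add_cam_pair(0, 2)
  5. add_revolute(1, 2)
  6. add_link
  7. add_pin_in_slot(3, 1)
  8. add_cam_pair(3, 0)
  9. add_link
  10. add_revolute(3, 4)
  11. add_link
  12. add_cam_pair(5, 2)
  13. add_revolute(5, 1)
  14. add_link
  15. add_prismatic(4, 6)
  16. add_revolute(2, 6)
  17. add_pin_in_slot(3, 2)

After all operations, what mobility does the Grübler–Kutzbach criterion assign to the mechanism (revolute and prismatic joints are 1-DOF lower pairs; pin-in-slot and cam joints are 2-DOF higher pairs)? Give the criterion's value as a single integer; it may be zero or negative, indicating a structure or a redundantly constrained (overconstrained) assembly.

M = 2

link 0 = ground. State L|J1|J2 = 1|0|0
+link1  2|0|0
PS(1,0) f=2→J2  2|0|1
+link2  3|0|1
C(0,2) f=2→J2  3|0|2
R(1,2) f=1→J1  3|1|2
+link3  4|1|2
PS(3,1) f=2→J2  4|1|3
C(3,0) f=2→J2  4|1|4
+link4  5|1|4
R(3,4) f=1→J1  5|2|4
+link5  6|2|4
C(5,2) f=2→J2  6|2|5
R(5,1) f=1→J1  6|3|5
+link6  7|3|5
P(4,6) f=1→J1  7|4|5
R(2,6) f=1→J1  7|5|5
PS(3,2) f=2→J2  7|5|6
M = 3(7−1)−2·5−6 = 18−10−6 = 2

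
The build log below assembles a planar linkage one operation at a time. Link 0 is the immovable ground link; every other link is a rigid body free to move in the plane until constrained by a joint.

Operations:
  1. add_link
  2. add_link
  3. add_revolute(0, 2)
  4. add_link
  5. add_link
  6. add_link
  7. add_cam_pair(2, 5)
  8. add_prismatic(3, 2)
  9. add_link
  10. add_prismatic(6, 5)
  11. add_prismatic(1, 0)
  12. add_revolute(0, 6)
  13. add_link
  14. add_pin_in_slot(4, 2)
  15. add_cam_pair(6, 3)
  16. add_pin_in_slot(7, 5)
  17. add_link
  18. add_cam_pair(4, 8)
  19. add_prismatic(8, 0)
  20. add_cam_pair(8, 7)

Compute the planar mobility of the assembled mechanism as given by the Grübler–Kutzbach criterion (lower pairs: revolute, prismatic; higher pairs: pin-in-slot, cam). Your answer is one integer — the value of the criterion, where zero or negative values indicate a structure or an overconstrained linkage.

M = 6

(L,J1,J2)=(1,0,0); link0 fixed
link1: (2,0,0)
link2: (3,0,0)
R 0-2 [J1]: (3,1,0)
link3: (4,1,0)
link4: (5,1,0)
link5: (6,1,0)
C 2-5 [J2]: (6,1,1)
P 3-2 [J1]: (6,2,1)
link6: (7,2,1)
P 6-5 [J1]: (7,3,1)
P 1-0 [J1]: (7,4,1)
R 0-6 [J1]: (7,5,1)
link7: (8,5,1)
PS 4-2 [J2]: (8,5,2)
C 6-3 [J2]: (8,5,3)
PS 7-5 [J2]: (8,5,4)
link8: (9,5,4)
C 4-8 [J2]: (9,5,5)
P 8-0 [J1]: (9,6,5)
C 8-7 [J2]: (9,6,6)
Grübler: 3·8 − 2·6 − 6 = 6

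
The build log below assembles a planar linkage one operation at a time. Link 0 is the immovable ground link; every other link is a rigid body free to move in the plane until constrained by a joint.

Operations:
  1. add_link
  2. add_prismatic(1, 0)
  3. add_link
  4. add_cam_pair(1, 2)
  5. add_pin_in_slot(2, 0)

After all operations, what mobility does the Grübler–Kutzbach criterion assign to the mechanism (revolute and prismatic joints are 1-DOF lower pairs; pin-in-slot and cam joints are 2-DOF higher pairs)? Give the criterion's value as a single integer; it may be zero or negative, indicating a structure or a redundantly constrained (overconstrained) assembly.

M = 2

[1;0;0] (link 0 is ground)
L+ [2;0;0]
P(1,0)∈J1 [2;1;0]
L+ [3;1;0]
C(1,2)∈J2 [3;1;1]
PS(2,0)∈J2 [3;1;2]
mobility = 6 − 2 − 2 = 2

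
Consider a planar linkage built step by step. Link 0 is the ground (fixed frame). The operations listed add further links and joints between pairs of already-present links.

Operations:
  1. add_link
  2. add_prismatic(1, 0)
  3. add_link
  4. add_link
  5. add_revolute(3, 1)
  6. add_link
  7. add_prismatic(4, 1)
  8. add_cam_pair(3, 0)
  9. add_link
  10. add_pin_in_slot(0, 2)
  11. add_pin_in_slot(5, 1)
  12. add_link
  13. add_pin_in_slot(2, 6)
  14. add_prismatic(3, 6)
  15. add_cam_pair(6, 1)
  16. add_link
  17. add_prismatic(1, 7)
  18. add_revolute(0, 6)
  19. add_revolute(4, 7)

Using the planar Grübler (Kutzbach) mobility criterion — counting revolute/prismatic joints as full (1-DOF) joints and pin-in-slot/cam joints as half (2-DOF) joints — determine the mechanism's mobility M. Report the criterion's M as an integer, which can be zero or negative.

M = 2

(L,J1,J2)=(1,0,0); link0 fixed
link1: (2,0,0)
P 1-0 [J1]: (2,1,0)
link2: (3,1,0)
link3: (4,1,0)
R 3-1 [J1]: (4,2,0)
link4: (5,2,0)
P 4-1 [J1]: (5,3,0)
C 3-0 [J2]: (5,3,1)
link5: (6,3,1)
PS 0-2 [J2]: (6,3,2)
PS 5-1 [J2]: (6,3,3)
link6: (7,3,3)
PS 2-6 [J2]: (7,3,4)
P 3-6 [J1]: (7,4,4)
C 6-1 [J2]: (7,4,5)
link7: (8,4,5)
P 1-7 [J1]: (8,5,5)
R 0-6 [J1]: (8,6,5)
R 4-7 [J1]: (8,7,5)
Grübler: 3·7 − 2·7 − 5 = 2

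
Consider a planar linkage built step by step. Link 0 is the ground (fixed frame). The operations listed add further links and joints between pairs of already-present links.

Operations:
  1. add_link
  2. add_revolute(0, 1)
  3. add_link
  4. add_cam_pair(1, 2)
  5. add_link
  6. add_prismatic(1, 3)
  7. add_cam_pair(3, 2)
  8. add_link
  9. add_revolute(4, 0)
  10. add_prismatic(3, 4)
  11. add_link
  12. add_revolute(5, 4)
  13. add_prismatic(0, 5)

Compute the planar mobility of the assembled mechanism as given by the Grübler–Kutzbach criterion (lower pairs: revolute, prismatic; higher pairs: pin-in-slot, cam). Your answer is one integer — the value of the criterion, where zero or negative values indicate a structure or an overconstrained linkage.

link 0 = ground. State L|J1|J2 = 1|0|0
+link1  2|0|0
R(0,1) f=1→J1  2|1|0
+link2  3|1|0
C(1,2) f=2→J2  3|1|1
+link3  4|1|1
P(1,3) f=1→J1  4|2|1
C(3,2) f=2→J2  4|2|2
+link4  5|2|2
R(4,0) f=1→J1  5|3|2
P(3,4) f=1→J1  5|4|2
+link5  6|4|2
R(5,4) f=1→J1  6|5|2
P(0,5) f=1→J1  6|6|2
M = 3(6−1)−2·6−2 = 15−12−2 = 1

M = 1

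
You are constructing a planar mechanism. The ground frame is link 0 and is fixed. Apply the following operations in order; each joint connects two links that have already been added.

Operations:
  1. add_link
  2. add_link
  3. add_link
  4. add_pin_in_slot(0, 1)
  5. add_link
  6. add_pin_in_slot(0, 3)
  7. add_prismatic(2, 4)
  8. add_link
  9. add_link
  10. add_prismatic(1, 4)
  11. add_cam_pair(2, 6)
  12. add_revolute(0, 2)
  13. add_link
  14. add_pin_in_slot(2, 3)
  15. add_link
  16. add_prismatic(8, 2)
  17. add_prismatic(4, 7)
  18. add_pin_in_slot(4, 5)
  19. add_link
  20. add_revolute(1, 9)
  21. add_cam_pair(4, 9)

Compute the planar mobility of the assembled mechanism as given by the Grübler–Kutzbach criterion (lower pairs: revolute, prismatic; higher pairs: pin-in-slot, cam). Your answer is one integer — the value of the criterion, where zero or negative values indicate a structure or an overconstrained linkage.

link 0 = ground. State L|J1|J2 = 1|0|0
+link1  2|0|0
+link2  3|0|0
+link3  4|0|0
PS(0,1) f=2→J2  4|0|1
+link4  5|0|1
PS(0,3) f=2→J2  5|0|2
P(2,4) f=1→J1  5|1|2
+link5  6|1|2
+link6  7|1|2
P(1,4) f=1→J1  7|2|2
C(2,6) f=2→J2  7|2|3
R(0,2) f=1→J1  7|3|3
+link7  8|3|3
PS(2,3) f=2→J2  8|3|4
+link8  9|3|4
P(8,2) f=1→J1  9|4|4
P(4,7) f=1→J1  9|5|4
PS(4,5) f=2→J2  9|5|5
+link9  10|5|5
R(1,9) f=1→J1  10|6|5
C(4,9) f=2→J2  10|6|6
M = 3(10−1)−2·6−6 = 27−12−6 = 9

M = 9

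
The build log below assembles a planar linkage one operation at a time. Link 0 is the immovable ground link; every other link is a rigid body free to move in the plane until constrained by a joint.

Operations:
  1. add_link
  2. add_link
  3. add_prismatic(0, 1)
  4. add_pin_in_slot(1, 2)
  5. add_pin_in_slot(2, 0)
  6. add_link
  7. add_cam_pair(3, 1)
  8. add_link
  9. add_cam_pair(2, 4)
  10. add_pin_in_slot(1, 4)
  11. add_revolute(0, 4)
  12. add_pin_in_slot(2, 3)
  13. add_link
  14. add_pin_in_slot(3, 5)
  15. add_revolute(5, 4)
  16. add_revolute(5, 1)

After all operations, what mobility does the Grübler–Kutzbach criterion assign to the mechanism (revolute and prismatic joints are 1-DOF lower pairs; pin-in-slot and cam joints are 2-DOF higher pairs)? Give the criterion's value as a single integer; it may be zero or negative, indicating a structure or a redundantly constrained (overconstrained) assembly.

M = 0

[1;0;0] (link 0 is ground)
L+ [2;0;0]
L+ [3;0;0]
P(0,1)∈J1 [3;1;0]
PS(1,2)∈J2 [3;1;1]
PS(2,0)∈J2 [3;1;2]
L+ [4;1;2]
C(3,1)∈J2 [4;1;3]
L+ [5;1;3]
C(2,4)∈J2 [5;1;4]
PS(1,4)∈J2 [5;1;5]
R(0,4)∈J1 [5;2;5]
PS(2,3)∈J2 [5;2;6]
L+ [6;2;6]
PS(3,5)∈J2 [6;2;7]
R(5,4)∈J1 [6;3;7]
R(5,1)∈J1 [6;4;7]
mobility = 15 − 8 − 7 = 0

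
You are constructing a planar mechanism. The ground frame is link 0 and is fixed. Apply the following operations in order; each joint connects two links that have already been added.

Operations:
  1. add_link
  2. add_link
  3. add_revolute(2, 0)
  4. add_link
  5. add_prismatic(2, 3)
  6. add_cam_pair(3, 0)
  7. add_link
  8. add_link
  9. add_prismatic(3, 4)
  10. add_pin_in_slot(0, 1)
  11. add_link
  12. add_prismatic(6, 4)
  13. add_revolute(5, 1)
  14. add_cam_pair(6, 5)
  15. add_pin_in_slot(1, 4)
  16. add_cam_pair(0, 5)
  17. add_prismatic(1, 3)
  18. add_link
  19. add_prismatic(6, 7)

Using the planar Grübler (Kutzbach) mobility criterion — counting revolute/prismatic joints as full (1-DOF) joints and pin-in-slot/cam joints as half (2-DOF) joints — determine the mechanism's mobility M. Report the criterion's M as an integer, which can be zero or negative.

M = 2

ground; <1,0,0>
#1 <2,0,0>
#2 <3,0,0>
R:2↔0 J1 <3,1,0>
#3 <4,1,0>
P:2↔3 J1 <4,2,0>
C:3↔0 J2 <4,2,1>
#4 <5,2,1>
#5 <6,2,1>
P:3↔4 J1 <6,3,1>
PS:0↔1 J2 <6,3,2>
#6 <7,3,2>
P:6↔4 J1 <7,4,2>
R:5↔1 J1 <7,5,2>
C:6↔5 J2 <7,5,3>
PS:1↔4 J2 <7,5,4>
C:0↔5 J2 <7,5,5>
P:1↔3 J1 <7,6,5>
#7 <8,6,5>
P:6↔7 J1 <8,7,5>
3×7 − 2×7 − 1×5 = 2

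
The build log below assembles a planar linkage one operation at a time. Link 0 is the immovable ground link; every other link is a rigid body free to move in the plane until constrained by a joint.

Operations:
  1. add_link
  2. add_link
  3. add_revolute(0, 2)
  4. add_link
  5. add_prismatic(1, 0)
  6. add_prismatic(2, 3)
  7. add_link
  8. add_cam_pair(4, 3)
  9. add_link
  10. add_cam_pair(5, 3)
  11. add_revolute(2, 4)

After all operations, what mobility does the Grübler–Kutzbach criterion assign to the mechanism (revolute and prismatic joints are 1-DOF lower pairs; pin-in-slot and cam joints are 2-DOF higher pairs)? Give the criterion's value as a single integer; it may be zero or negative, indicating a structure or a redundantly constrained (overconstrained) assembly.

M = 5

link 0 = ground. State L|J1|J2 = 1|0|0
+link1  2|0|0
+link2  3|0|0
R(0,2) f=1→J1  3|1|0
+link3  4|1|0
P(1,0) f=1→J1  4|2|0
P(2,3) f=1→J1  4|3|0
+link4  5|3|0
C(4,3) f=2→J2  5|3|1
+link5  6|3|1
C(5,3) f=2→J2  6|3|2
R(2,4) f=1→J1  6|4|2
M = 3(6−1)−2·4−2 = 15−8−2 = 5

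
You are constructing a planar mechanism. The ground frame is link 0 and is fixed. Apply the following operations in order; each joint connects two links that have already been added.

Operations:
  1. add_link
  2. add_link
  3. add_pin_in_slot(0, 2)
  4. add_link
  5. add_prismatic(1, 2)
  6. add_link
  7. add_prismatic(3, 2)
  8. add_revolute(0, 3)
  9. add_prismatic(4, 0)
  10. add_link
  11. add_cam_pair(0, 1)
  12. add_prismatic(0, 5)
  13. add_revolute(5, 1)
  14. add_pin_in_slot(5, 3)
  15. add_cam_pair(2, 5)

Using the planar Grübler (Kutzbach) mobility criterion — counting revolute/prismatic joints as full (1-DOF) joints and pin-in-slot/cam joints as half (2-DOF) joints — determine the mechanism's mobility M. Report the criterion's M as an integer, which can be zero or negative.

M = -1

L=1 J1=0 J2=0
add link → L=2 J1=0 J2=0
add link → L=3 J1=0 J2=0
PS@0,2 dof=2 J2 → L=3 J1=0 J2=1
add link → L=4 J1=0 J2=1
P@1,2 dof=1 J1 → L=4 J1=1 J2=1
add link → L=5 J1=1 J2=1
P@3,2 dof=1 J1 → L=5 J1=2 J2=1
R@0,3 dof=1 J1 → L=5 J1=3 J2=1
P@4,0 dof=1 J1 → L=5 J1=4 J2=1
add link → L=6 J1=4 J2=1
C@0,1 dof=2 J2 → L=6 J1=4 J2=2
P@0,5 dof=1 J1 → L=6 J1=5 J2=2
R@5,1 dof=1 J1 → L=6 J1=6 J2=2
PS@5,3 dof=2 J2 → L=6 J1=6 J2=3
C@2,5 dof=2 J2 → L=6 J1=6 J2=4
M=3(L−1)−2J1−J2=3·5−2·6−4=-1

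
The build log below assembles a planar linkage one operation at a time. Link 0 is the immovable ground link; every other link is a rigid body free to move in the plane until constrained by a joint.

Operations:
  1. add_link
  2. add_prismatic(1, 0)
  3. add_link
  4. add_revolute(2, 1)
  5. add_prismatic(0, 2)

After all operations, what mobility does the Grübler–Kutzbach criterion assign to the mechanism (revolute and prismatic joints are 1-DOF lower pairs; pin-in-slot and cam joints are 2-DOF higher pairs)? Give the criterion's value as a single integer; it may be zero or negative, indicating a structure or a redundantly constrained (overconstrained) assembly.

M = 0

link 0 = ground. State L|J1|J2 = 1|0|0
+link1  2|0|0
P(1,0) f=1→J1  2|1|0
+link2  3|1|0
R(2,1) f=1→J1  3|2|0
P(0,2) f=1→J1  3|3|0
M = 3(3−1)−2·3−0 = 6−6−0 = 0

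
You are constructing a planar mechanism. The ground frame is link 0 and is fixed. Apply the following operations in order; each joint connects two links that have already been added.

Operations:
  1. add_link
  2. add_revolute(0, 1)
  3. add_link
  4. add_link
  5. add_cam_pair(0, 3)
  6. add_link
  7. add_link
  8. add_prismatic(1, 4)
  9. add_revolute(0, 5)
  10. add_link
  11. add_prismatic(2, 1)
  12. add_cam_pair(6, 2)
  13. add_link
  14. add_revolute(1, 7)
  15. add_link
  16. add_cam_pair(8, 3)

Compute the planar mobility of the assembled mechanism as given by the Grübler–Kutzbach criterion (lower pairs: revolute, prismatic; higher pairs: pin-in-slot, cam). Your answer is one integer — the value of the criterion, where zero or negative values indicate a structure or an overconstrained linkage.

L=1 J1=0 J2=0
add link → L=2 J1=0 J2=0
R@0,1 dof=1 J1 → L=2 J1=1 J2=0
add link → L=3 J1=1 J2=0
add link → L=4 J1=1 J2=0
C@0,3 dof=2 J2 → L=4 J1=1 J2=1
add link → L=5 J1=1 J2=1
add link → L=6 J1=1 J2=1
P@1,4 dof=1 J1 → L=6 J1=2 J2=1
R@0,5 dof=1 J1 → L=6 J1=3 J2=1
add link → L=7 J1=3 J2=1
P@2,1 dof=1 J1 → L=7 J1=4 J2=1
C@6,2 dof=2 J2 → L=7 J1=4 J2=2
add link → L=8 J1=4 J2=2
R@1,7 dof=1 J1 → L=8 J1=5 J2=2
add link → L=9 J1=5 J2=2
C@8,3 dof=2 J2 → L=9 J1=5 J2=3
M=3(L−1)−2J1−J2=3·8−2·5−3=11

M = 11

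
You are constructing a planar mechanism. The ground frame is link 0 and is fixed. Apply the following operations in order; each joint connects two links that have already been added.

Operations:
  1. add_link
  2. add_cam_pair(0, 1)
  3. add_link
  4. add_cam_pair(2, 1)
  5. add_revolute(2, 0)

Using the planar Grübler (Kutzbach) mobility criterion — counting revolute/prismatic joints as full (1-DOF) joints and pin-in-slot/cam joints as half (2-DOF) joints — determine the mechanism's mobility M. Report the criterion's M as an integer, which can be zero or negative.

link 0 = ground. State L|J1|J2 = 1|0|0
+link1  2|0|0
C(0,1) f=2→J2  2|0|1
+link2  3|0|1
C(2,1) f=2→J2  3|0|2
R(2,0) f=1→J1  3|1|2
M = 3(3−1)−2·1−2 = 6−2−2 = 2

M = 2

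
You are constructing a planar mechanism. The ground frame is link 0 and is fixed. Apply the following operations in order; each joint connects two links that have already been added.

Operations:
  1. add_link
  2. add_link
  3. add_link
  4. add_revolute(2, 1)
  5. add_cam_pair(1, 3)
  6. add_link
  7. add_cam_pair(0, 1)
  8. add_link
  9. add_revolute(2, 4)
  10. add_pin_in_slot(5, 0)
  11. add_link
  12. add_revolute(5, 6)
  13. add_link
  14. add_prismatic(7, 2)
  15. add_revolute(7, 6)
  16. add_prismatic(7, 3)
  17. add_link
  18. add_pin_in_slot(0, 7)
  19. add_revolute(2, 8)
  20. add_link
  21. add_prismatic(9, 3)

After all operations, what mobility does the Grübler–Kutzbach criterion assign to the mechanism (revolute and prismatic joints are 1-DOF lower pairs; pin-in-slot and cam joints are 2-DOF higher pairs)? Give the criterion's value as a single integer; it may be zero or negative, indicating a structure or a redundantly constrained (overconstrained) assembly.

M = 7

[1;0;0] (link 0 is ground)
L+ [2;0;0]
L+ [3;0;0]
L+ [4;0;0]
R(2,1)∈J1 [4;1;0]
C(1,3)∈J2 [4;1;1]
L+ [5;1;1]
C(0,1)∈J2 [5;1;2]
L+ [6;1;2]
R(2,4)∈J1 [6;2;2]
PS(5,0)∈J2 [6;2;3]
L+ [7;2;3]
R(5,6)∈J1 [7;3;3]
L+ [8;3;3]
P(7,2)∈J1 [8;4;3]
R(7,6)∈J1 [8;5;3]
P(7,3)∈J1 [8;6;3]
L+ [9;6;3]
PS(0,7)∈J2 [9;6;4]
R(2,8)∈J1 [9;7;4]
L+ [10;7;4]
P(9,3)∈J1 [10;8;4]
mobility = 27 − 16 − 4 = 7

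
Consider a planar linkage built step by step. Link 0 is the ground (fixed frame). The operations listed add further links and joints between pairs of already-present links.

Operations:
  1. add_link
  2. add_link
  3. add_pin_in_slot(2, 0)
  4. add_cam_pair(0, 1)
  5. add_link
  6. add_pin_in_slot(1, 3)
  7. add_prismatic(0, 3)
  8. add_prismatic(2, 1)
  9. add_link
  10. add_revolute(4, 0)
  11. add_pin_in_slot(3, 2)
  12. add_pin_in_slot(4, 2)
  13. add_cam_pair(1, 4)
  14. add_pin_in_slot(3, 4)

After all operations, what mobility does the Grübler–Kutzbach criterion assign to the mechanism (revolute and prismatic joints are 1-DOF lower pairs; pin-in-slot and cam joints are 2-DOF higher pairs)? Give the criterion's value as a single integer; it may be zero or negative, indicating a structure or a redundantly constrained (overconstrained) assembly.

M = -1

L=1 J1=0 J2=0
add link → L=2 J1=0 J2=0
add link → L=3 J1=0 J2=0
PS@2,0 dof=2 J2 → L=3 J1=0 J2=1
C@0,1 dof=2 J2 → L=3 J1=0 J2=2
add link → L=4 J1=0 J2=2
PS@1,3 dof=2 J2 → L=4 J1=0 J2=3
P@0,3 dof=1 J1 → L=4 J1=1 J2=3
P@2,1 dof=1 J1 → L=4 J1=2 J2=3
add link → L=5 J1=2 J2=3
R@4,0 dof=1 J1 → L=5 J1=3 J2=3
PS@3,2 dof=2 J2 → L=5 J1=3 J2=4
PS@4,2 dof=2 J2 → L=5 J1=3 J2=5
C@1,4 dof=2 J2 → L=5 J1=3 J2=6
PS@3,4 dof=2 J2 → L=5 J1=3 J2=7
M=3(L−1)−2J1−J2=3·4−2·3−7=-1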